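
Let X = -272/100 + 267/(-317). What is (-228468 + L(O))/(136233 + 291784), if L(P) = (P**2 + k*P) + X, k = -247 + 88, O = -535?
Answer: 1131836119/3392034725 ≈ 0.33367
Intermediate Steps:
k = -159
X = -28231/7925 (X = -272*1/100 + 267*(-1/317) = -68/25 - 267/317 = -28231/7925 ≈ -3.5623)
L(P) = -28231/7925 + P**2 - 159*P (L(P) = (P**2 - 159*P) - 28231/7925 = -28231/7925 + P**2 - 159*P)
(-228468 + L(O))/(136233 + 291784) = (-228468 + (-28231/7925 + (-535)**2 - 159*(-535)))/(136233 + 291784) = (-228468 + (-28231/7925 + 286225 + 85065))/428017 = (-228468 + 2942445019/7925)*(1/428017) = (1131836119/7925)*(1/428017) = 1131836119/3392034725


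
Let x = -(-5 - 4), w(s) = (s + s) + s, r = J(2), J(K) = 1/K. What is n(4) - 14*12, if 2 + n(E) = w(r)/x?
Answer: -1019/6 ≈ -169.83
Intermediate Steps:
J(K) = 1/K
r = ½ (r = 1/2 = ½ ≈ 0.50000)
w(s) = 3*s (w(s) = 2*s + s = 3*s)
x = 9 (x = -1*(-9) = 9)
n(E) = -11/6 (n(E) = -2 + (3*(½))/9 = -2 + (3/2)*(⅑) = -2 + ⅙ = -11/6)
n(4) - 14*12 = -11/6 - 14*12 = -11/6 - 168 = -1019/6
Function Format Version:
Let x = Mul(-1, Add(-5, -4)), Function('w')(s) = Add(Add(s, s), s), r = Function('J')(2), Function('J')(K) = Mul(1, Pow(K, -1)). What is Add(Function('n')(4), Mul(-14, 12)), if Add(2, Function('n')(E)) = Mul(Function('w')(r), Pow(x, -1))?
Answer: Rational(-1019, 6) ≈ -169.83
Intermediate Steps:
Function('J')(K) = Pow(K, -1)
r = Rational(1, 2) (r = Pow(2, -1) = Rational(1, 2) ≈ 0.50000)
Function('w')(s) = Mul(3, s) (Function('w')(s) = Add(Mul(2, s), s) = Mul(3, s))
x = 9 (x = Mul(-1, -9) = 9)
Function('n')(E) = Rational(-11, 6) (Function('n')(E) = Add(-2, Mul(Mul(3, Rational(1, 2)), Pow(9, -1))) = Add(-2, Mul(Rational(3, 2), Rational(1, 9))) = Add(-2, Rational(1, 6)) = Rational(-11, 6))
Add(Function('n')(4), Mul(-14, 12)) = Add(Rational(-11, 6), Mul(-14, 12)) = Add(Rational(-11, 6), -168) = Rational(-1019, 6)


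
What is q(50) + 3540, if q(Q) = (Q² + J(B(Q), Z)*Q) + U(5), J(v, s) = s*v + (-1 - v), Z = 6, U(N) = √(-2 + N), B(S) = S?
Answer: 18490 + √3 ≈ 18492.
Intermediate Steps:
J(v, s) = -1 - v + s*v
q(Q) = √3 + Q² + Q*(-1 + 5*Q) (q(Q) = (Q² + (-1 - Q + 6*Q)*Q) + √(-2 + 5) = (Q² + (-1 + 5*Q)*Q) + √3 = (Q² + Q*(-1 + 5*Q)) + √3 = √3 + Q² + Q*(-1 + 5*Q))
q(50) + 3540 = (√3 - 1*50 + 6*50²) + 3540 = (√3 - 50 + 6*2500) + 3540 = (√3 - 50 + 15000) + 3540 = (14950 + √3) + 3540 = 18490 + √3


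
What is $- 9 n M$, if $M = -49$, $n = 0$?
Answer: $0$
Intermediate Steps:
$- 9 n M = - 9 \cdot 0 \left(-49\right) = \left(-9\right) 0 = 0$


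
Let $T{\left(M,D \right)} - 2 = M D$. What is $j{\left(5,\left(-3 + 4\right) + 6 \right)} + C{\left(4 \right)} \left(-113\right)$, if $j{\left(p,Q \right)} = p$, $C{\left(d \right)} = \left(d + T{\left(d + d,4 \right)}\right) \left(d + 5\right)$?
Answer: $-38641$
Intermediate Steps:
$T{\left(M,D \right)} = 2 + D M$ ($T{\left(M,D \right)} = 2 + M D = 2 + D M$)
$C{\left(d \right)} = \left(2 + 9 d\right) \left(5 + d\right)$ ($C{\left(d \right)} = \left(d + \left(2 + 4 \left(d + d\right)\right)\right) \left(d + 5\right) = \left(d + \left(2 + 4 \cdot 2 d\right)\right) \left(5 + d\right) = \left(d + \left(2 + 8 d\right)\right) \left(5 + d\right) = \left(2 + 9 d\right) \left(5 + d\right)$)
$j{\left(5,\left(-3 + 4\right) + 6 \right)} + C{\left(4 \right)} \left(-113\right) = 5 + \left(10 + 9 \cdot 4^{2} + 47 \cdot 4\right) \left(-113\right) = 5 + \left(10 + 9 \cdot 16 + 188\right) \left(-113\right) = 5 + \left(10 + 144 + 188\right) \left(-113\right) = 5 + 342 \left(-113\right) = 5 - 38646 = -38641$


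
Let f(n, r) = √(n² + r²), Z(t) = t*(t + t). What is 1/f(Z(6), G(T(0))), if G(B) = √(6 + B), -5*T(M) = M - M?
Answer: √5190/5190 ≈ 0.013881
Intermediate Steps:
T(M) = 0 (T(M) = -(M - M)/5 = -⅕*0 = 0)
Z(t) = 2*t² (Z(t) = t*(2*t) = 2*t²)
1/f(Z(6), G(T(0))) = 1/(√((2*6²)² + (√(6 + 0))²)) = 1/(√((2*36)² + (√6)²)) = 1/(√(72² + 6)) = 1/(√(5184 + 6)) = 1/(√5190) = √5190/5190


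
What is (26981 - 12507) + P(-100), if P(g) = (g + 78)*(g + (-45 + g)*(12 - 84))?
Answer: -213006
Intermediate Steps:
P(g) = (78 + g)*(3240 - 71*g) (P(g) = (78 + g)*(g + (-45 + g)*(-72)) = (78 + g)*(g + (3240 - 72*g)) = (78 + g)*(3240 - 71*g))
(26981 - 12507) + P(-100) = (26981 - 12507) + (252720 - 2298*(-100) - 71*(-100)²) = 14474 + (252720 + 229800 - 71*10000) = 14474 + (252720 + 229800 - 710000) = 14474 - 227480 = -213006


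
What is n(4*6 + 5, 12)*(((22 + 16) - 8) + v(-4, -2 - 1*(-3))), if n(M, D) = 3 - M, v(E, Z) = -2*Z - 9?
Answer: -494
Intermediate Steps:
v(E, Z) = -9 - 2*Z
n(4*6 + 5, 12)*(((22 + 16) - 8) + v(-4, -2 - 1*(-3))) = (3 - (4*6 + 5))*(((22 + 16) - 8) + (-9 - 2*(-2 - 1*(-3)))) = (3 - (24 + 5))*((38 - 8) + (-9 - 2*(-2 + 3))) = (3 - 1*29)*(30 + (-9 - 2*1)) = (3 - 29)*(30 + (-9 - 2)) = -26*(30 - 11) = -26*19 = -494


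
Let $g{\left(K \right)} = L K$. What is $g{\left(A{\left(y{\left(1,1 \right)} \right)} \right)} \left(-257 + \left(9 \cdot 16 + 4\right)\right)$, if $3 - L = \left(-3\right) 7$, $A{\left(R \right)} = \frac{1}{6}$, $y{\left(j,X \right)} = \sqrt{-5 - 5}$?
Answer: $-436$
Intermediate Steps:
$y{\left(j,X \right)} = i \sqrt{10}$ ($y{\left(j,X \right)} = \sqrt{-10} = i \sqrt{10}$)
$A{\left(R \right)} = \frac{1}{6}$
$L = 24$ ($L = 3 - \left(-3\right) 7 = 3 - -21 = 3 + 21 = 24$)
$g{\left(K \right)} = 24 K$
$g{\left(A{\left(y{\left(1,1 \right)} \right)} \right)} \left(-257 + \left(9 \cdot 16 + 4\right)\right) = 24 \cdot \frac{1}{6} \left(-257 + \left(9 \cdot 16 + 4\right)\right) = 4 \left(-257 + \left(144 + 4\right)\right) = 4 \left(-257 + 148\right) = 4 \left(-109\right) = -436$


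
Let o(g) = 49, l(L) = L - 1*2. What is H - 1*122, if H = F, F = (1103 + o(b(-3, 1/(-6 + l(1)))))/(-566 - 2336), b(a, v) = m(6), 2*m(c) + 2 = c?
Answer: -177598/1451 ≈ -122.40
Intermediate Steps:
l(L) = -2 + L (l(L) = L - 2 = -2 + L)
m(c) = -1 + c/2
b(a, v) = 2 (b(a, v) = -1 + (½)*6 = -1 + 3 = 2)
F = -576/1451 (F = (1103 + 49)/(-566 - 2336) = 1152/(-2902) = 1152*(-1/2902) = -576/1451 ≈ -0.39697)
H = -576/1451 ≈ -0.39697
H - 1*122 = -576/1451 - 1*122 = -576/1451 - 122 = -177598/1451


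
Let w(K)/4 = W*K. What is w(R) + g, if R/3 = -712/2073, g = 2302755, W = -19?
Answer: 1591257817/691 ≈ 2.3028e+6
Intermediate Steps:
R = -712/691 (R = 3*(-712/2073) = -712/691 ≈ -1.0304)
w(K) = -76*K (w(K) = 4*(-19*K) = -76*K)
w(R) + g = -76*(-712/691) + 2302755 = 54112/691 + 2302755 = 1591257817/691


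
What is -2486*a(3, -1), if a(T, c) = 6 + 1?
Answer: -17402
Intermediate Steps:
a(T, c) = 7
-2486*a(3, -1) = -2486*7 = -17402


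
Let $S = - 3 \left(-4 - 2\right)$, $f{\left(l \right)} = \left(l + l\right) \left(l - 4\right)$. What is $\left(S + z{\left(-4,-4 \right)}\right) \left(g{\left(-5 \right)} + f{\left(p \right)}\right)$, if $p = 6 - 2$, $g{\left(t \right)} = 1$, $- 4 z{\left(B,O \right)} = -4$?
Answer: $19$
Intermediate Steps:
$z{\left(B,O \right)} = 1$ ($z{\left(B,O \right)} = \left(- \frac{1}{4}\right) \left(-4\right) = 1$)
$p = 4$ ($p = 6 - 2 = 4$)
$f{\left(l \right)} = 2 l \left(-4 + l\right)$
$S = 18$ ($S = \left(-3\right) \left(-6\right) = 18$)
$\left(S + z{\left(-4,-4 \right)}\right) \left(g{\left(-5 \right)} + f{\left(p \right)}\right) = \left(18 + 1\right) \left(1 + 2 \cdot 4 \left(-4 + 4\right)\right) = 19 \left(1 + 2 \cdot 4 \cdot 0\right) = 19 \left(1 + 0\right) = 19 \cdot 1 = 19$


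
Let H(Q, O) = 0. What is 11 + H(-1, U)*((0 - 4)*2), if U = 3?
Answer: 11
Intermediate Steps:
11 + H(-1, U)*((0 - 4)*2) = 11 + 0*((0 - 4)*2) = 11 + 0*(-4*2) = 11 + 0*(-8) = 11 + 0 = 11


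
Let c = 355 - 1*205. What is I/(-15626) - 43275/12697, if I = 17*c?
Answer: -354296250/99201661 ≈ -3.5715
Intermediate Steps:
c = 150 (c = 355 - 205 = 150)
I = 2550 (I = 17*150 = 2550)
I/(-15626) - 43275/12697 = 2550/(-15626) - 43275/12697 = 2550*(-1/15626) - 43275*1/12697 = -1275/7813 - 43275/12697 = -354296250/99201661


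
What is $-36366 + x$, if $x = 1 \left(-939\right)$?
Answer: $-37305$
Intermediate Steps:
$x = -939$
$-36366 + x = -36366 - 939 = -37305$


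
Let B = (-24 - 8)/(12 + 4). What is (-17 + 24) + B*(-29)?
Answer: 65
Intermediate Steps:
B = -2 (B = -32/16 = -32*1/16 = -2)
(-17 + 24) + B*(-29) = (-17 + 24) - 2*(-29) = 7 + 58 = 65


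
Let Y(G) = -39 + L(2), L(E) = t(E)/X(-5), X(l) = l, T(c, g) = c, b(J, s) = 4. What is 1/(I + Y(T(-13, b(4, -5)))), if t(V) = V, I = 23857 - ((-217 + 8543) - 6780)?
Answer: 5/111358 ≈ 4.4900e-5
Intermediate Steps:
I = 22311 (I = 23857 - (8326 - 6780) = 23857 - 1*1546 = 23857 - 1546 = 22311)
L(E) = -E/5 (L(E) = E/(-5) = E*(-1/5) = -E/5)
Y(G) = -197/5 (Y(G) = -39 - 1/5*2 = -39 - 2/5 = -197/5)
1/(I + Y(T(-13, b(4, -5)))) = 1/(22311 - 197/5) = 1/(111358/5) = 5/111358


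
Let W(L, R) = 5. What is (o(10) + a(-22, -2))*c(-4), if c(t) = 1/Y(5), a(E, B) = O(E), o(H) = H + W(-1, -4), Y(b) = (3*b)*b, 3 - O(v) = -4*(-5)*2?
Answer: -22/75 ≈ -0.29333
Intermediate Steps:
O(v) = -37 (O(v) = 3 - (-4*(-5))*2 = 3 - 20*2 = 3 - 1*40 = 3 - 40 = -37)
Y(b) = 3*b²
o(H) = 5 + H (o(H) = H + 5 = 5 + H)
a(E, B) = -37
c(t) = 1/75 (c(t) = 1/(3*5²) = 1/(3*25) = 1/75)
(o(10) + a(-22, -2))*c(-4) = ((5 + 10) - 37)*(1/75) = (15 - 37)*(1/75) = -22*1/75 = -22/75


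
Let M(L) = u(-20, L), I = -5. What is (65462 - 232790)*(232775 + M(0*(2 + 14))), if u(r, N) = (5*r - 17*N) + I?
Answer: -38932205760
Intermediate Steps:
u(r, N) = -5 - 17*N + 5*r (u(r, N) = (5*r - 17*N) - 5 = (-17*N + 5*r) - 5 = -5 - 17*N + 5*r)
M(L) = -105 - 17*L (M(L) = -5 - 17*L + 5*(-20) = -5 - 17*L - 100 = -105 - 17*L)
(65462 - 232790)*(232775 + M(0*(2 + 14))) = (65462 - 232790)*(232775 + (-105 - 0*(2 + 14))) = -167328*(232775 + (-105 - 0*16)) = -167328*(232775 + (-105 - 17*0)) = -167328*(232775 + (-105 + 0)) = -167328*(232775 - 105) = -167328*232670 = -38932205760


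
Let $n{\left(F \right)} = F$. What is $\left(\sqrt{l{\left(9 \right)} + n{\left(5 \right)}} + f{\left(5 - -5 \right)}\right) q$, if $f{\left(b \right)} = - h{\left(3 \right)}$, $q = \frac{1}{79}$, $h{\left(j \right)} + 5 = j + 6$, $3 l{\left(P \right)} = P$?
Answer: $- \frac{4}{79} + \frac{2 \sqrt{2}}{79} \approx -0.01483$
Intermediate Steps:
$l{\left(P \right)} = \frac{P}{3}$
$h{\left(j \right)} = 1 + j$ ($h{\left(j \right)} = -5 + \left(j + 6\right) = -5 + \left(6 + j\right) = 1 + j$)
$q = \frac{1}{79} \approx 0.012658$
$f{\left(b \right)} = -4$ ($f{\left(b \right)} = - (1 + 3) = \left(-1\right) 4 = -4$)
$\left(\sqrt{l{\left(9 \right)} + n{\left(5 \right)}} + f{\left(5 - -5 \right)}\right) q = \left(\sqrt{\frac{1}{3} \cdot 9 + 5} - 4\right) \frac{1}{79} = \left(\sqrt{3 + 5} - 4\right) \frac{1}{79} = \left(\sqrt{8} - 4\right) \frac{1}{79} = \left(2 \sqrt{2} - 4\right) \frac{1}{79} = \left(-4 + 2 \sqrt{2}\right) \frac{1}{79} = - \frac{4}{79} + \frac{2 \sqrt{2}}{79}$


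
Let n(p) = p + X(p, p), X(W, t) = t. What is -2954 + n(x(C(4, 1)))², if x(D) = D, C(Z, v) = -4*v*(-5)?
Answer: -1354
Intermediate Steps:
C(Z, v) = 20*v
n(p) = 2*p (n(p) = p + p = 2*p)
-2954 + n(x(C(4, 1)))² = -2954 + (2*(20*1))² = -2954 + (2*20)² = -2954 + 40² = -2954 + 1600 = -1354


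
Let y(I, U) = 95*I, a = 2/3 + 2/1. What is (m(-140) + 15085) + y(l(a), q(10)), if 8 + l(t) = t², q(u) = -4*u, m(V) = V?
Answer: 133745/9 ≈ 14861.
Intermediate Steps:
a = 8/3 (a = 2*(⅓) + 2*1 = ⅔ + 2 = 8/3 ≈ 2.6667)
l(t) = -8 + t²
(m(-140) + 15085) + y(l(a), q(10)) = (-140 + 15085) + 95*(-8 + (8/3)²) = 14945 + 95*(-8 + 64/9) = 14945 + 95*(-8/9) = 14945 - 760/9 = 133745/9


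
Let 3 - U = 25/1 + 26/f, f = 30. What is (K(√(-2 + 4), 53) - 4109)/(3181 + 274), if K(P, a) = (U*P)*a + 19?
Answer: -818/691 - 18179*√2/51825 ≈ -1.6799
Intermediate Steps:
U = -343/15 (U = 3 - (25/1 + 26/30) = 3 - (25*1 + 26*(1/30)) = 3 - (25 + 13/15) = 3 - 1*388/15 = 3 - 388/15 = -343/15 ≈ -22.867)
K(P, a) = 19 - 343*P*a/15 (K(P, a) = (-343*P/15)*a + 19 = -343*P*a/15 + 19 = 19 - 343*P*a/15)
(K(√(-2 + 4), 53) - 4109)/(3181 + 274) = ((19 - 343/15*√(-2 + 4)*53) - 4109)/(3181 + 274) = ((19 - 343/15*√2*53) - 4109)/3455 = ((19 - 18179*√2/15) - 4109)*(1/3455) = (-4090 - 18179*√2/15)*(1/3455) = -818/691 - 18179*√2/51825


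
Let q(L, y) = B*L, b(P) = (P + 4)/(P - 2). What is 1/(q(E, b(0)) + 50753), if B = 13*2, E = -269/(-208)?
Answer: 8/406293 ≈ 1.9690e-5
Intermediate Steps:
E = 269/208 (E = -269*(-1/208) = 269/208 ≈ 1.2933)
b(P) = (4 + P)/(-2 + P)
B = 26
q(L, y) = 26*L
1/(q(E, b(0)) + 50753) = 1/(26*(269/208) + 50753) = 1/(269/8 + 50753) = 1/(406293/8) = 8/406293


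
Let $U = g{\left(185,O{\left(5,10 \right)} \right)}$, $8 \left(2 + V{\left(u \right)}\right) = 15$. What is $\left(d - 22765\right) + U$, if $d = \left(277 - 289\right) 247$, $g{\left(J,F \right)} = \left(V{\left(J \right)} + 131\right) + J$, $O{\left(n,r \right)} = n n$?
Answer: $- \frac{203305}{8} \approx -25413.0$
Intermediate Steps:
$O{\left(n,r \right)} = n^{2}$
$V{\left(u \right)} = - \frac{1}{8}$ ($V{\left(u \right)} = -2 + \frac{1}{8} \cdot 15 = -2 + \frac{15}{8} = - \frac{1}{8}$)
$g{\left(J,F \right)} = \frac{1047}{8} + J$ ($g{\left(J,F \right)} = \left(- \frac{1}{8} + 131\right) + J = \frac{1047}{8} + J$)
$U = \frac{2527}{8}$ ($U = \frac{1047}{8} + 185 = \frac{2527}{8} \approx 315.88$)
$d = -2964$ ($d = \left(-12\right) 247 = -2964$)
$\left(d - 22765\right) + U = \left(-2964 - 22765\right) + \frac{2527}{8} = -25729 + \frac{2527}{8} = - \frac{203305}{8}$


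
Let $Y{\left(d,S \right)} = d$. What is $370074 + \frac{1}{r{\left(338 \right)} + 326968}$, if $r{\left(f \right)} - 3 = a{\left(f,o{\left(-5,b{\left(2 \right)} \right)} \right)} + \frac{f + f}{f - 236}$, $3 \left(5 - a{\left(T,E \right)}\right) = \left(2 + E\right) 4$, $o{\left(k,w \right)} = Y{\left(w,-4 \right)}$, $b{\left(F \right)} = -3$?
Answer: $\frac{6171421377519}{16676182} \approx 3.7007 \cdot 10^{5}$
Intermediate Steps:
$o{\left(k,w \right)} = w$
$a{\left(T,E \right)} = \frac{7}{3} - \frac{4 E}{3}$ ($a{\left(T,E \right)} = 5 - \frac{\left(2 + E\right) 4}{3} = 5 - \frac{8 + 4 E}{3} = 5 - \left(\frac{8}{3} + \frac{4 E}{3}\right) = \frac{7}{3} - \frac{4 E}{3}$)
$r{\left(f \right)} = \frac{28}{3} + \frac{2 f}{-236 + f}$ ($r{\left(f \right)} = 3 + \left(\left(\frac{7}{3} - -4\right) + \frac{f + f}{f - 236}\right) = 3 + \left(\left(\frac{7}{3} + 4\right) + \frac{2 f}{-236 + f}\right) = 3 + \left(\frac{19}{3} + \frac{2 f}{-236 + f}\right) = \frac{28}{3} + \frac{2 f}{-236 + f}$)
$370074 + \frac{1}{r{\left(338 \right)} + 326968} = 370074 + \frac{1}{\frac{2 \left(-3304 + 17 \cdot 338\right)}{3 \left(-236 + 338\right)} + 326968} = 370074 + \frac{1}{\frac{2 \left(-3304 + 5746\right)}{3 \cdot 102} + 326968} = 370074 + \frac{1}{\frac{2}{3} \cdot \frac{1}{102} \cdot 2442 + 326968} = 370074 + \frac{1}{\frac{814}{51} + 326968} = 370074 + \frac{1}{\frac{16676182}{51}} = 370074 + \frac{51}{16676182} = \frac{6171421377519}{16676182}$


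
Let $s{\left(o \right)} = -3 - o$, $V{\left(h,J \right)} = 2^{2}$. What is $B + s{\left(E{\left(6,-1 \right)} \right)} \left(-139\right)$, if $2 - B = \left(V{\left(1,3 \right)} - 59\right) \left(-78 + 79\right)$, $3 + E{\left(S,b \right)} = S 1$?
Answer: $891$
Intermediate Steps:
$V{\left(h,J \right)} = 4$
$E{\left(S,b \right)} = -3 + S$ ($E{\left(S,b \right)} = -3 + S 1 = -3 + S$)
$B = 57$ ($B = 2 - \left(4 - 59\right) \left(-78 + 79\right) = 2 - \left(-55\right) 1 = 2 - -55 = 2 + 55 = 57$)
$B + s{\left(E{\left(6,-1 \right)} \right)} \left(-139\right) = 57 + \left(-3 - \left(-3 + 6\right)\right) \left(-139\right) = 57 + \left(-3 - 3\right) \left(-139\right) = 57 - -834 = 57 + 834 = 891$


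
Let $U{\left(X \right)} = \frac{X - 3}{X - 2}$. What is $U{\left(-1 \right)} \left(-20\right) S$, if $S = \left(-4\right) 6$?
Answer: $640$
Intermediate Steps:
$U{\left(X \right)} = \frac{-3 + X}{-2 + X}$
$S = -24$
$U{\left(-1 \right)} \left(-20\right) S = \frac{-3 - 1}{-2 - 1} \left(-20\right) \left(-24\right) = \frac{1}{-3} \left(-4\right) \left(-20\right) \left(-24\right) = \left(- \frac{1}{3}\right) \left(-4\right) \left(-20\right) \left(-24\right) = \frac{4}{3} \left(-20\right) \left(-24\right) = \left(- \frac{80}{3}\right) \left(-24\right) = 640$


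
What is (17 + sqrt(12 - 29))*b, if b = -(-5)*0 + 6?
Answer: 102 + 6*I*sqrt(17) ≈ 102.0 + 24.739*I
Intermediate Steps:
b = 6 (b = -5*0 + 6 = 0 + 6 = 6)
(17 + sqrt(12 - 29))*b = (17 + sqrt(12 - 29))*6 = (17 + sqrt(-17))*6 = (17 + I*sqrt(17))*6 = 102 + 6*I*sqrt(17)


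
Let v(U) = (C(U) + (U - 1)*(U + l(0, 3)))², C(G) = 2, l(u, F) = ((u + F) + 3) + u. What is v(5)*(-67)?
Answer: -141772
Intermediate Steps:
l(u, F) = 3 + F + 2*u (l(u, F) = ((F + u) + 3) + u = (3 + F + u) + u = 3 + F + 2*u)
v(U) = (2 + (-1 + U)*(6 + U))² (v(U) = (2 + (U - 1)*(U + (3 + 3 + 2*0)))² = (2 + (-1 + U)*(U + (3 + 3 + 0)))² = (2 + (-1 + U)*(U + 6))² = (2 + (-1 + U)*(6 + U))²)
v(5)*(-67) = (-4 + 5² + 5*5)²*(-67) = (-4 + 25 + 25)²*(-67) = 46²*(-67) = 2116*(-67) = -141772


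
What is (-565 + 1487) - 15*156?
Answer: -1418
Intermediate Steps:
(-565 + 1487) - 15*156 = 922 - 2340 = -1418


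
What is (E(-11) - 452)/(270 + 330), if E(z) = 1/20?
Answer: -3013/4000 ≈ -0.75325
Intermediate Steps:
E(z) = 1/20
(E(-11) - 452)/(270 + 330) = (1/20 - 452)/(270 + 330) = -9039/20/600 = -9039/20*1/600 = -3013/4000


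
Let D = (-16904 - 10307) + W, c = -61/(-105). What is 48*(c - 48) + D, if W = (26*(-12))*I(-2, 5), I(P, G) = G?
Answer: -1086649/35 ≈ -31047.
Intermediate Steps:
c = 61/105 (c = -61*(-1/105) = 61/105 ≈ 0.58095)
W = -1560 (W = (26*(-12))*5 = -312*5 = -1560)
D = -28771 (D = (-16904 - 10307) - 1560 = -27211 - 1560 = -28771)
48*(c - 48) + D = 48*(61/105 - 48) - 28771 = 48*(-4979/105) - 28771 = -79664/35 - 28771 = -1086649/35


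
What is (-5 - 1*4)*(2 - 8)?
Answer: 54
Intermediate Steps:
(-5 - 1*4)*(2 - 8) = (-5 - 4)*(-6) = -9*(-6) = 54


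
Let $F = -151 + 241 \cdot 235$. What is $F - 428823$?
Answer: $-372339$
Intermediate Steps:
$F = 56484$ ($F = -151 + 56635 = 56484$)
$F - 428823 = 56484 - 428823 = -372339$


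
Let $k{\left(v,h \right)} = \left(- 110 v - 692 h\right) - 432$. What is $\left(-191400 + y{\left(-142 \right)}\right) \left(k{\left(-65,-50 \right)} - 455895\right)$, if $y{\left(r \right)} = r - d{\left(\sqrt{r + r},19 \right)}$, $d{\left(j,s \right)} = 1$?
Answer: $79409322311$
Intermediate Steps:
$k{\left(v,h \right)} = -432 - 692 h - 110 v$ ($k{\left(v,h \right)} = \left(- 692 h - 110 v\right) - 432 = -432 - 692 h - 110 v$)
$y{\left(r \right)} = -1 + r$ ($y{\left(r \right)} = r - 1 = -1 + r$)
$\left(-191400 + y{\left(-142 \right)}\right) \left(k{\left(-65,-50 \right)} - 455895\right) = \left(-191400 - 143\right) \left(\left(-432 - -34600 - -7150\right) - 455895\right) = \left(-191400 - 143\right) \left(\left(-432 + 34600 + 7150\right) - 455895\right) = - 191543 \left(41318 - 455895\right) = \left(-191543\right) \left(-414577\right) = 79409322311$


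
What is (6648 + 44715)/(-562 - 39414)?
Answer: -51363/39976 ≈ -1.2848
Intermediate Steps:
(6648 + 44715)/(-562 - 39414) = 51363/(-39976) = 51363*(-1/39976) = -51363/39976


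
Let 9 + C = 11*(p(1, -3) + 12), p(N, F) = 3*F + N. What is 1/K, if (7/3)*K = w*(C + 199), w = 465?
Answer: 7/326430 ≈ 2.1444e-5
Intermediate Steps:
p(N, F) = N + 3*F
C = 35 (C = -9 + 11*((1 + 3*(-3)) + 12) = -9 + 11*((1 - 9) + 12) = -9 + 11*(-8 + 12) = -9 + 11*4 = -9 + 44 = 35)
K = 326430/7 (K = 3*(465*(35 + 199))/7 = 3*(465*234)/7 = (3/7)*108810 = 326430/7 ≈ 46633.)
1/K = 1/(326430/7) = 7/326430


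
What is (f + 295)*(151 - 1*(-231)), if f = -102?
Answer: 73726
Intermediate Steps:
(f + 295)*(151 - 1*(-231)) = (-102 + 295)*(151 - 1*(-231)) = 193*(151 + 231) = 193*382 = 73726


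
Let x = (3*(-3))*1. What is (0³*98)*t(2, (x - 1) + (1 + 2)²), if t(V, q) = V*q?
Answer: 0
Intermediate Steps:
x = -9 (x = -9*1 = -9)
(0³*98)*t(2, (x - 1) + (1 + 2)²) = (0³*98)*(2*((-9 - 1) + (1 + 2)²)) = (0*98)*(2*(-10 + 3²)) = 0*(2*(-10 + 9)) = 0*(2*(-1)) = 0*(-2) = 0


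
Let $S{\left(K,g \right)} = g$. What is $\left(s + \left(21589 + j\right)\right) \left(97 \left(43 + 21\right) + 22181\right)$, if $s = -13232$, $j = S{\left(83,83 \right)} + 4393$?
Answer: $364316037$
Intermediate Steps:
$j = 4476$ ($j = 83 + 4393 = 4476$)
$\left(s + \left(21589 + j\right)\right) \left(97 \left(43 + 21\right) + 22181\right) = \left(-13232 + \left(21589 + 4476\right)\right) \left(97 \left(43 + 21\right) + 22181\right) = \left(-13232 + 26065\right) \left(97 \cdot 64 + 22181\right) = 12833 \left(6208 + 22181\right) = 12833 \cdot 28389 = 364316037$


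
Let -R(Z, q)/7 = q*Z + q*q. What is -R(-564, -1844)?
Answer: 31082464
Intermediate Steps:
R(Z, q) = -7*q² - 7*Z*q (R(Z, q) = -7*(q*Z + q*q) = -7*(Z*q + q²) = -7*(q² + Z*q) = -7*q² - 7*Z*q)
-R(-564, -1844) = -(-7)*(-1844)*(-564 - 1844) = -(-7)*(-1844)*(-2408) = -1*(-31082464) = 31082464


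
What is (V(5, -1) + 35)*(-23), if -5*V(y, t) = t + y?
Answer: -3933/5 ≈ -786.60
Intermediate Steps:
V(y, t) = -t/5 - y/5 (V(y, t) = -(t + y)/5 = -t/5 - y/5)
(V(5, -1) + 35)*(-23) = ((-⅕*(-1) - ⅕*5) + 35)*(-23) = ((⅕ - 1) + 35)*(-23) = (-⅘ + 35)*(-23) = (171/5)*(-23) = -3933/5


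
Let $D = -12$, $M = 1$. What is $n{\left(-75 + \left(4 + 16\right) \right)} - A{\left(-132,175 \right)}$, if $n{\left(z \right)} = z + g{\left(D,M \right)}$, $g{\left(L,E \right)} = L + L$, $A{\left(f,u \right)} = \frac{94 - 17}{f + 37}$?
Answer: $- \frac{7428}{95} \approx -78.189$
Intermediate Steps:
$A{\left(f,u \right)} = \frac{77}{37 + f}$
$g{\left(L,E \right)} = 2 L$
$n{\left(z \right)} = -24 + z$ ($n{\left(z \right)} = z + 2 \left(-12\right) = z - 24 = -24 + z$)
$n{\left(-75 + \left(4 + 16\right) \right)} - A{\left(-132,175 \right)} = \left(-24 + \left(-75 + \left(4 + 16\right)\right)\right) - \frac{77}{37 - 132} = \left(-24 + \left(-75 + 20\right)\right) - \frac{77}{-95} = \left(-24 - 55\right) - 77 \left(- \frac{1}{95}\right) = -79 - - \frac{77}{95} = -79 + \frac{77}{95} = - \frac{7428}{95}$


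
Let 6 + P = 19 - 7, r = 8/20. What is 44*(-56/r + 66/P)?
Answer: -5676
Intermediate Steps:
r = 2/5 (r = 8*(1/20) = 2/5 ≈ 0.40000)
P = 6 (P = -6 + (19 - 7) = -6 + 12 = 6)
44*(-56/r + 66/P) = 44*(-56/2/5 + 66/6) = 44*(-56*5/2 + 66*(1/6)) = 44*(-140 + 11) = 44*(-129) = -5676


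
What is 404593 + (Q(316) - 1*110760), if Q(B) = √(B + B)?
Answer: 293833 + 2*√158 ≈ 2.9386e+5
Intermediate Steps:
Q(B) = √2*√B (Q(B) = √(2*B) = √2*√B)
404593 + (Q(316) - 1*110760) = 404593 + (√2*√316 - 1*110760) = 404593 + (√2*(2*√79) - 110760) = 404593 + (2*√158 - 110760) = 404593 + (-110760 + 2*√158) = 293833 + 2*√158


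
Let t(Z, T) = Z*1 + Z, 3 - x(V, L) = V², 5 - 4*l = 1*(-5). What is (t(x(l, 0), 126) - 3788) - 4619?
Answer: -16827/2 ≈ -8413.5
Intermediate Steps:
l = 5/2 (l = 5/4 - (-5)/4 = 5/4 - ¼*(-5) = 5/4 + 5/4 = 5/2 ≈ 2.5000)
x(V, L) = 3 - V²
t(Z, T) = 2*Z (t(Z, T) = Z + Z = 2*Z)
(t(x(l, 0), 126) - 3788) - 4619 = (2*(3 - (5/2)²) - 3788) - 4619 = (2*(3 - 1*25/4) - 3788) - 4619 = (2*(3 - 25/4) - 3788) - 4619 = (2*(-13/4) - 3788) - 4619 = (-13/2 - 3788) - 4619 = -7589/2 - 4619 = -16827/2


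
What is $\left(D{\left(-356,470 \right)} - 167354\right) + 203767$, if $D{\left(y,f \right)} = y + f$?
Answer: $36527$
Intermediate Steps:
$D{\left(y,f \right)} = f + y$
$\left(D{\left(-356,470 \right)} - 167354\right) + 203767 = \left(\left(470 - 356\right) - 167354\right) + 203767 = \left(114 - 167354\right) + 203767 = -167240 + 203767 = 36527$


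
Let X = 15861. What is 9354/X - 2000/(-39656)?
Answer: 16777676/26207659 ≈ 0.64018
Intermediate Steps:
9354/X - 2000/(-39656) = 9354/15861 - 2000/(-39656) = 9354*(1/15861) - 2000*(-1/39656) = 3118/5287 + 250/4957 = 16777676/26207659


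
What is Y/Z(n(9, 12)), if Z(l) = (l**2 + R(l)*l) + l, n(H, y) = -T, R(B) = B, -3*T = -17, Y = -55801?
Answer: -502209/527 ≈ -952.96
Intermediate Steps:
T = 17/3 (T = -1/3*(-17) = 17/3 ≈ 5.6667)
n(H, y) = -17/3 (n(H, y) = -1*17/3 = -17/3)
Z(l) = l + 2*l**2 (Z(l) = (l**2 + l*l) + l = (l**2 + l**2) + l = 2*l**2 + l = l + 2*l**2)
Y/Z(n(9, 12)) = -55801*(-3/(17*(1 + 2*(-17/3)))) = -55801*(-3/(17*(1 - 34/3))) = -55801/((-17/3*(-31/3))) = -55801/527/9 = -55801*9/527 = -502209/527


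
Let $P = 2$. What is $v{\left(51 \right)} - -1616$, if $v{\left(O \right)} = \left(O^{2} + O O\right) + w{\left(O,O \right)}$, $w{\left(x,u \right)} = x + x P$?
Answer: $6971$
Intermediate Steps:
$w{\left(x,u \right)} = 3 x$ ($w{\left(x,u \right)} = x + x 2 = x + 2 x = 3 x$)
$v{\left(O \right)} = 2 O^{2} + 3 O$ ($v{\left(O \right)} = \left(O^{2} + O O\right) + 3 O = \left(O^{2} + O^{2}\right) + 3 O = 2 O^{2} + 3 O$)
$v{\left(51 \right)} - -1616 = 51 \left(3 + 2 \cdot 51\right) - -1616 = 51 \left(3 + 102\right) + 1616 = 51 \cdot 105 + 1616 = 5355 + 1616 = 6971$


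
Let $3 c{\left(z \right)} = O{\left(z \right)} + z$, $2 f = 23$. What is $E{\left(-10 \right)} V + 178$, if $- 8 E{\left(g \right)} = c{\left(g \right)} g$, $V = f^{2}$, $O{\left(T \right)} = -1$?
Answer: $- \frac{20551}{48} \approx -428.15$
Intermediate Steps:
$f = \frac{23}{2}$ ($f = \frac{1}{2} \cdot 23 = \frac{23}{2} \approx 11.5$)
$c{\left(z \right)} = - \frac{1}{3} + \frac{z}{3}$ ($c{\left(z \right)} = \frac{-1 + z}{3} = - \frac{1}{3} + \frac{z}{3}$)
$V = \frac{529}{4}$ ($V = \left(\frac{23}{2}\right)^{2} = \frac{529}{4} \approx 132.25$)
$E{\left(g \right)} = - \frac{g \left(- \frac{1}{3} + \frac{g}{3}\right)}{8}$ ($E{\left(g \right)} = - \frac{\left(- \frac{1}{3} + \frac{g}{3}\right) g}{8} = - \frac{g \left(- \frac{1}{3} + \frac{g}{3}\right)}{8}$)
$E{\left(-10 \right)} V + 178 = \frac{1}{24} \left(-10\right) \left(1 - -10\right) \frac{529}{4} + 178 = \frac{1}{24} \left(-10\right) \left(1 + 10\right) \frac{529}{4} + 178 = \frac{1}{24} \left(-10\right) 11 \cdot \frac{529}{4} + 178 = \left(- \frac{55}{12}\right) \frac{529}{4} + 178 = - \frac{29095}{48} + 178 = - \frac{20551}{48}$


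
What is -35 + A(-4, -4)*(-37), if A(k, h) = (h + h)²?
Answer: -2403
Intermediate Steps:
A(k, h) = 4*h² (A(k, h) = (2*h)² = 4*h²)
-35 + A(-4, -4)*(-37) = -35 + (4*(-4)²)*(-37) = -35 + (4*16)*(-37) = -35 + 64*(-37) = -35 - 2368 = -2403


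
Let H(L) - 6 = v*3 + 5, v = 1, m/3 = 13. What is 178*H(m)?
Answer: 2492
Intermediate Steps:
m = 39 (m = 3*13 = 39)
H(L) = 14 (H(L) = 6 + (1*3 + 5) = 6 + (3 + 5) = 6 + 8 = 14)
178*H(m) = 178*14 = 2492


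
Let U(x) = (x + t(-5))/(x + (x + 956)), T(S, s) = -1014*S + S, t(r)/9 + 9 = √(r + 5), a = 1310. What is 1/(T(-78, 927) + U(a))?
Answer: 3576/282555293 ≈ 1.2656e-5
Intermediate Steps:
t(r) = -81 + 9*√(5 + r) (t(r) = -81 + 9*√(r + 5) = -81 + 9*√(5 + r))
T(S, s) = -1013*S
U(x) = (-81 + x)/(956 + 2*x) (U(x) = (x + (-81 + 9*√(5 - 5)))/(x + (x + 956)) = (x + (-81 + 9*√0))/(x + (956 + x)) = (x + (-81 + 9*0))/(956 + 2*x) = (x + (-81 + 0))/(956 + 2*x) = (x - 81)/(956 + 2*x) = (-81 + x)/(956 + 2*x))
1/(T(-78, 927) + U(a)) = 1/(-1013*(-78) + (-81 + 1310)/(2*(478 + 1310))) = 1/(79014 + (½)*1229/1788) = 1/(79014 + (½)*(1/1788)*1229) = 1/(79014 + 1229/3576) = 1/(282555293/3576) = 3576/282555293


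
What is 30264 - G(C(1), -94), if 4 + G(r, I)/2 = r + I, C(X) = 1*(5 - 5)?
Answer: 30460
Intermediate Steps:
C(X) = 0 (C(X) = 1*0 = 0)
G(r, I) = -8 + 2*I + 2*r (G(r, I) = -8 + 2*(r + I) = -8 + 2*(I + r) = -8 + (2*I + 2*r) = -8 + 2*I + 2*r)
30264 - G(C(1), -94) = 30264 - (-8 + 2*(-94) + 2*0) = 30264 - (-8 - 188 + 0) = 30264 - 1*(-196) = 30264 + 196 = 30460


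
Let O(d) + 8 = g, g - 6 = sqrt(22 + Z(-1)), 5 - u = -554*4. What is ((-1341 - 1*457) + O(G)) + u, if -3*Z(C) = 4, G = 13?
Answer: 421 + sqrt(186)/3 ≈ 425.55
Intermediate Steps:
Z(C) = -4/3 (Z(C) = -1/3*4 = -4/3)
u = 2221 (u = 5 - (-554)*4 = 5 - 1*(-2216) = 5 + 2216 = 2221)
g = 6 + sqrt(186)/3 (g = 6 + sqrt(22 - 4/3) = 6 + sqrt(62/3) = 6 + sqrt(186)/3 ≈ 10.546)
O(d) = -2 + sqrt(186)/3 (O(d) = -8 + (6 + sqrt(186)/3) = -2 + sqrt(186)/3)
((-1341 - 1*457) + O(G)) + u = ((-1341 - 1*457) + (-2 + sqrt(186)/3)) + 2221 = ((-1341 - 457) + (-2 + sqrt(186)/3)) + 2221 = (-1798 + (-2 + sqrt(186)/3)) + 2221 = (-1800 + sqrt(186)/3) + 2221 = 421 + sqrt(186)/3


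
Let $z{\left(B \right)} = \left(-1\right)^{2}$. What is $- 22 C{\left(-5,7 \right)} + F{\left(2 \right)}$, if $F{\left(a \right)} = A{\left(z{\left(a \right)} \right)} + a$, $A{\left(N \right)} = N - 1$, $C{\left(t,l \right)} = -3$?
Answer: $68$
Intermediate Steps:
$z{\left(B \right)} = 1$
$A{\left(N \right)} = -1 + N$
$F{\left(a \right)} = a$ ($F{\left(a \right)} = \left(-1 + 1\right) + a = 0 + a = a$)
$- 22 C{\left(-5,7 \right)} + F{\left(2 \right)} = \left(-22\right) \left(-3\right) + 2 = 66 + 2 = 68$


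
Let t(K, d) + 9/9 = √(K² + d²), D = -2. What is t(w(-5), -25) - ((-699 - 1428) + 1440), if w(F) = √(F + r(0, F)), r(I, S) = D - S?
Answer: 686 + √623 ≈ 710.96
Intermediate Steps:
r(I, S) = -2 - S
w(F) = I*√2 (w(F) = √(F + (-2 - F)) = √(-2) = I*√2)
t(K, d) = -1 + √(K² + d²)
t(w(-5), -25) - ((-699 - 1428) + 1440) = (-1 + √((I*√2)² + (-25)²)) - ((-699 - 1428) + 1440) = (-1 + √(-2 + 625)) - (-2127 + 1440) = (-1 + √623) - 1*(-687) = (-1 + √623) + 687 = 686 + √623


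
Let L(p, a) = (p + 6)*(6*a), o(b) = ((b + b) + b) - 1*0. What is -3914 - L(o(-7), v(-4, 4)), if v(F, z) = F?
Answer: -4274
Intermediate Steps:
o(b) = 3*b (o(b) = (2*b + b) + 0 = 3*b + 0 = 3*b)
L(p, a) = 6*a*(6 + p) (L(p, a) = (6 + p)*(6*a) = 6*a*(6 + p))
-3914 - L(o(-7), v(-4, 4)) = -3914 - 6*(-4)*(6 + 3*(-7)) = -3914 - 6*(-4)*(6 - 21) = -3914 - 6*(-4)*(-15) = -3914 - 1*360 = -3914 - 360 = -4274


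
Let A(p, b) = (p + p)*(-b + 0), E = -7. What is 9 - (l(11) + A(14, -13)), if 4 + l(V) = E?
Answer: -344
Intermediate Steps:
l(V) = -11 (l(V) = -4 - 7 = -11)
A(p, b) = -2*b*p (A(p, b) = (2*p)*(-b) = -2*b*p)
9 - (l(11) + A(14, -13)) = 9 - (-11 - 2*(-13)*14) = 9 - (-11 + 364) = 9 - 1*353 = 9 - 353 = -344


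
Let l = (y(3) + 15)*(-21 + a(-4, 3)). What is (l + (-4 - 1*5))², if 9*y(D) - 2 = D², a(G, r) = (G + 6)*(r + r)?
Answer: 24025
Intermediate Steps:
a(G, r) = 2*r*(6 + G) (a(G, r) = (6 + G)*(2*r) = 2*r*(6 + G))
y(D) = 2/9 + D²/9
l = -146 (l = ((2/9 + (⅑)*3²) + 15)*(-21 + 2*3*(6 - 4)) = ((2/9 + (⅑)*9) + 15)*(-21 + 2*3*2) = ((2/9 + 1) + 15)*(-21 + 12) = (11/9 + 15)*(-9) = (146/9)*(-9) = -146)
(l + (-4 - 1*5))² = (-146 + (-4 - 1*5))² = (-146 + (-4 - 5))² = (-146 - 9)² = (-155)² = 24025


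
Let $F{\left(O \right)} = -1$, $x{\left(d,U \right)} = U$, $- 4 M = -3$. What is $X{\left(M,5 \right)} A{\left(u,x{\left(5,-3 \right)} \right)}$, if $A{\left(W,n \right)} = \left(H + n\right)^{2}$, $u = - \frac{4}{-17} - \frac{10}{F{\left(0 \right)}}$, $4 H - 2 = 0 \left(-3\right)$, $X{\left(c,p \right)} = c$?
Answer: $\frac{75}{16} \approx 4.6875$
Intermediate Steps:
$M = \frac{3}{4}$ ($M = \left(- \frac{1}{4}\right) \left(-3\right) = \frac{3}{4} \approx 0.75$)
$H = \frac{1}{2}$ ($H = \frac{1}{2} + \frac{0 \left(-3\right)}{4} = \frac{1}{2} + \frac{1}{4} \cdot 0 = \frac{1}{2} + 0 = \frac{1}{2} \approx 0.5$)
$u = \frac{174}{17}$ ($u = - \frac{4}{-17} - \frac{10}{-1} = \left(-4\right) \left(- \frac{1}{17}\right) - -10 = \frac{4}{17} + 10 = \frac{174}{17} \approx 10.235$)
$A{\left(W,n \right)} = \left(\frac{1}{2} + n\right)^{2}$
$X{\left(M,5 \right)} A{\left(u,x{\left(5,-3 \right)} \right)} = \frac{3 \frac{\left(1 + 2 \left(-3\right)\right)^{2}}{4}}{4} = \frac{3 \frac{\left(1 - 6\right)^{2}}{4}}{4} = \frac{3 \frac{\left(-5\right)^{2}}{4}}{4} = \frac{3 \cdot \frac{1}{4} \cdot 25}{4} = \frac{3}{4} \cdot \frac{25}{4} = \frac{75}{16}$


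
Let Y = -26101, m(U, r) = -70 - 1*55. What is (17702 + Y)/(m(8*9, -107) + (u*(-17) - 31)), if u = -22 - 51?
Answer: -8399/1085 ≈ -7.7410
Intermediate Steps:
m(U, r) = -125 (m(U, r) = -70 - 55 = -125)
u = -73
(17702 + Y)/(m(8*9, -107) + (u*(-17) - 31)) = (17702 - 26101)/(-125 + (-73*(-17) - 31)) = -8399/(-125 + (1241 - 31)) = -8399/(-125 + 1210) = -8399/1085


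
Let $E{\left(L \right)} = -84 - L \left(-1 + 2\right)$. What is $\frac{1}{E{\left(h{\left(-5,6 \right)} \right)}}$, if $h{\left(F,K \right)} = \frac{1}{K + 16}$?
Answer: $- \frac{22}{1849} \approx -0.011898$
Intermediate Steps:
$h{\left(F,K \right)} = \frac{1}{16 + K}$
$E{\left(L \right)} = -84 - L$ ($E{\left(L \right)} = -84 - L 1 = -84 - L$)
$\frac{1}{E{\left(h{\left(-5,6 \right)} \right)}} = \frac{1}{-84 - \frac{1}{16 + 6}} = \frac{1}{-84 - \frac{1}{22}} = \frac{1}{- \frac{1849}{22}} = - \frac{22}{1849}$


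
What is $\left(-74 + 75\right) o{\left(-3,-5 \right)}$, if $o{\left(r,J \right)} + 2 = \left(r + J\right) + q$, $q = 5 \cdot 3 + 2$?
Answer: $7$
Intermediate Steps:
$q = 17$ ($q = 15 + 2 = 17$)
$o{\left(r,J \right)} = 15 + J + r$ ($o{\left(r,J \right)} = -2 + \left(\left(r + J\right) + 17\right) = -2 + \left(\left(J + r\right) + 17\right) = -2 + \left(17 + J + r\right) = 15 + J + r$)
$\left(-74 + 75\right) o{\left(-3,-5 \right)} = \left(-74 + 75\right) \left(15 - 5 - 3\right) = 1 \cdot 7 = 7$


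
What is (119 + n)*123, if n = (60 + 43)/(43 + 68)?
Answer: 545792/37 ≈ 14751.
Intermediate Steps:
n = 103/111 ≈ 0.92793
(119 + n)*123 = (119 + 103/111)*123 = (13312/111)*123 = 545792/37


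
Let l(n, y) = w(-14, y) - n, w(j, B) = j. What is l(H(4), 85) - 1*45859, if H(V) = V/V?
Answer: -45874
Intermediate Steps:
H(V) = 1
l(n, y) = -14 - n
l(H(4), 85) - 1*45859 = (-14 - 1*1) - 1*45859 = (-14 - 1) - 45859 = -15 - 45859 = -45874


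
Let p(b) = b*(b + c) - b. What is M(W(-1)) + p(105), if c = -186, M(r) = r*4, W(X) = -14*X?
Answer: -8554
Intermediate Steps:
M(r) = 4*r
p(b) = -b + b*(-186 + b) (p(b) = b*(b - 186) - b = b*(-186 + b) - b = -b + b*(-186 + b))
M(W(-1)) + p(105) = 4*(-14*(-1)) + 105*(-187 + 105) = 4*14 + 105*(-82) = 56 - 8610 = -8554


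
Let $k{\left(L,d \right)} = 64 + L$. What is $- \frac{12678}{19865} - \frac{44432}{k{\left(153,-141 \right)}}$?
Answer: $- \frac{885392806}{4310705} \approx -205.39$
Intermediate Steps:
$- \frac{12678}{19865} - \frac{44432}{k{\left(153,-141 \right)}} = - \frac{12678}{19865} - \frac{44432}{64 + 153} = \left(-12678\right) \frac{1}{19865} - \frac{44432}{217} = - \frac{12678}{19865} - \frac{44432}{217} = - \frac{885392806}{4310705}$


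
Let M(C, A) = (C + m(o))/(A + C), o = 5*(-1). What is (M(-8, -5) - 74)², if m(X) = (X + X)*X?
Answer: 1008016/169 ≈ 5964.6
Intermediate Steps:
o = -5
m(X) = 2*X² (m(X) = (2*X)*X = 2*X²)
M(C, A) = (50 + C)/(A + C) (M(C, A) = (C + 2*(-5)²)/(A + C) = (C + 2*25)/(A + C) = (C + 50)/(A + C) = (50 + C)/(A + C))
(M(-8, -5) - 74)² = ((50 - 8)/(-5 - 8) - 74)² = (42/(-13) - 74)² = (-1/13*42 - 74)² = (-42/13 - 74)² = (-1004/13)² = 1008016/169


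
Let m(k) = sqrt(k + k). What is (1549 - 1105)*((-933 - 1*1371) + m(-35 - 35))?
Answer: -1022976 + 888*I*sqrt(35) ≈ -1.023e+6 + 5253.5*I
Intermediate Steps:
m(k) = sqrt(2)*sqrt(k) (m(k) = sqrt(2*k) = sqrt(2)*sqrt(k))
(1549 - 1105)*((-933 - 1*1371) + m(-35 - 35)) = (1549 - 1105)*((-933 - 1*1371) + sqrt(2)*sqrt(-35 - 35)) = 444*((-933 - 1371) + sqrt(2)*sqrt(-70)) = 444*(-2304 + sqrt(2)*(I*sqrt(70))) = 444*(-2304 + 2*I*sqrt(35)) = -1022976 + 888*I*sqrt(35)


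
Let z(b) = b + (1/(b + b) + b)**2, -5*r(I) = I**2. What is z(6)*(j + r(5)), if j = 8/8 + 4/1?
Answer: 0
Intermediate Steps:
r(I) = -I**2/5
z(b) = b + (b + 1/(2*b))**2 (z(b) = b + (1/(2*b) + b)**2 = b + (b + 1/(2*b))**2)
j = 5 (j = 8*(1/8) + 4*1 = 1 + 4 = 5)
z(6)*(j + r(5)) = (6 + (1/4)*(1 + 2*6**2)**2/6**2)*(5 - 1/5*5**2) = (6 + (1/4)*(1/36)*(1 + 2*36)**2)*(5 - 1/5*25) = (6 + (1/4)*(1/36)*(1 + 72)**2)*(5 - 5) = (6 + (1/4)*(1/36)*73**2)*0 = (6 + (1/4)*(1/36)*5329)*0 = (6 + 5329/144)*0 = (6193/144)*0 = 0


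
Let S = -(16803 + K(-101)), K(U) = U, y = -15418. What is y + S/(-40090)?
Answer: -309045459/20045 ≈ -15418.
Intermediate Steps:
S = -16702 (S = -(16803 - 101) = -1*16702 = -16702)
y + S/(-40090) = -15418 - 16702/(-40090) = -15418 - 16702*(-1/40090) = -15418 + 8351/20045 = -309045459/20045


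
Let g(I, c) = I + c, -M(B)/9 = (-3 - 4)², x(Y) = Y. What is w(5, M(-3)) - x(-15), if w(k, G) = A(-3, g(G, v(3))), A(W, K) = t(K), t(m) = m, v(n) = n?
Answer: -423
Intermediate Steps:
M(B) = -441 (M(B) = -9*(-3 - 4)² = -9*(-7)² = -9*49 = -441)
A(W, K) = K
w(k, G) = 3 + G (w(k, G) = G + 3 = 3 + G)
w(5, M(-3)) - x(-15) = (3 - 441) - 1*(-15) = -438 + 15 = -423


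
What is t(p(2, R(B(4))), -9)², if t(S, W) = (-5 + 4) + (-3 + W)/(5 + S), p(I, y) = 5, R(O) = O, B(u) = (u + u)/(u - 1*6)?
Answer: 121/25 ≈ 4.8400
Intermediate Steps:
B(u) = 2*u/(-6 + u) (B(u) = (2*u)/(u - 6) = (2*u)/(-6 + u) = 2*u/(-6 + u))
t(S, W) = -1 + (-3 + W)/(5 + S)
t(p(2, R(B(4))), -9)² = ((-8 - 9 - 1*5)/(5 + 5))² = ((-8 - 9 - 5)/10)² = ((⅒)*(-22))² = (-11/5)² = 121/25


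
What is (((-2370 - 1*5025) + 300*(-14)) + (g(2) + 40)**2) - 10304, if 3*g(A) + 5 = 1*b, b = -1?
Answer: -20455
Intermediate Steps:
g(A) = -2 (g(A) = -5/3 + (1*(-1))/3 = -5/3 + (1/3)*(-1) = -5/3 - 1/3 = -2)
(((-2370 - 1*5025) + 300*(-14)) + (g(2) + 40)**2) - 10304 = (((-2370 - 1*5025) + 300*(-14)) + (-2 + 40)**2) - 10304 = (((-2370 - 5025) - 4200) + 38**2) - 10304 = ((-7395 - 4200) + 1444) - 10304 = (-11595 + 1444) - 10304 = -10151 - 10304 = -20455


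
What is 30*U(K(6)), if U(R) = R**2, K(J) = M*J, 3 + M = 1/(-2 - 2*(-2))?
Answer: 6750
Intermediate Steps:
M = -5/2 (M = -3 + 1/(-2 - 2*(-2)) = -3 + 1/(-2 + 4) = -3 + 1/2 = -5/2 ≈ -2.5000)
K(J) = -5*J/2
30*U(K(6)) = 30*(-5/2*6)**2 = 30*(-15)**2 = 30*225 = 6750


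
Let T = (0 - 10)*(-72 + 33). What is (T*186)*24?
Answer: 1740960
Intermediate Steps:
T = 390 (T = -10*(-39) = 390)
(T*186)*24 = (390*186)*24 = 72540*24 = 1740960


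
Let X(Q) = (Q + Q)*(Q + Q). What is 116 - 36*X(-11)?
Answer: -17308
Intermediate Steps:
X(Q) = 4*Q² (X(Q) = (2*Q)*(2*Q) = 4*Q²)
116 - 36*X(-11) = 116 - 144*(-11)² = 116 - 144*121 = 116 - 36*484 = 116 - 17424 = -17308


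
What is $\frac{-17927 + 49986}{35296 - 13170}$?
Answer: $\frac{32059}{22126} \approx 1.4489$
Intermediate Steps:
$\frac{-17927 + 49986}{35296 - 13170} = \frac{32059}{22126}$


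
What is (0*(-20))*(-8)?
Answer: 0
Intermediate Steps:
(0*(-20))*(-8) = 0*(-8) = 0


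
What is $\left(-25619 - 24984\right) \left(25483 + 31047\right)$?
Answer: $-2860587590$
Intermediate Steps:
$\left(-25619 - 24984\right) \left(25483 + 31047\right) = \left(-25619 - 24984\right) 56530 = \left(-50603\right) 56530 = -2860587590$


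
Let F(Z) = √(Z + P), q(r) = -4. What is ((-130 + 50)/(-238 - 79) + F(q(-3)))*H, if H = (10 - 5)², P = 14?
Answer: 2000/317 + 25*√10 ≈ 85.366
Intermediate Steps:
F(Z) = √(14 + Z) (F(Z) = √(Z + 14) = √(14 + Z))
H = 25 (H = 5² = 25)
((-130 + 50)/(-238 - 79) + F(q(-3)))*H = ((-130 + 50)/(-238 - 79) + √(14 - 4))*25 = (-80/(-317) + √10)*25 = (-80*(-1/317) + √10)*25 = (80/317 + √10)*25 = 2000/317 + 25*√10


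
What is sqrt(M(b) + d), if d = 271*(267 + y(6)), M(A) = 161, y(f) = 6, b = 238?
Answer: 4*sqrt(4634) ≈ 272.29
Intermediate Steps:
d = 73983 (d = 271*(267 + 6) = 271*273 = 73983)
sqrt(M(b) + d) = sqrt(161 + 73983) = sqrt(74144) = 4*sqrt(4634)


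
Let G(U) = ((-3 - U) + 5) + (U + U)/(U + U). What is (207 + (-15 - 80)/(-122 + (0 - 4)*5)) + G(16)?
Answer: 27643/142 ≈ 194.67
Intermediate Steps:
G(U) = 3 - U (G(U) = (2 - U) + (2*U)/((2*U)) = (2 - U) + (2*U)*(1/(2*U)) = (2 - U) + 1 = 3 - U)
(207 + (-15 - 80)/(-122 + (0 - 4)*5)) + G(16) = (207 + (-15 - 80)/(-122 + (0 - 4)*5)) + (3 - 1*16) = (207 - 95/(-122 - 4*5)) + (3 - 16) = (207 - 95/(-122 - 20)) - 13 = (207 - 95/(-142)) - 13 = (207 - 95*(-1/142)) - 13 = (207 + 95/142) - 13 = 29489/142 - 13 = 27643/142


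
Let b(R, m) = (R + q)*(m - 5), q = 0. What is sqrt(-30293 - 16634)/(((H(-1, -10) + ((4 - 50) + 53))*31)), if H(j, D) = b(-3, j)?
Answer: I*sqrt(46927)/775 ≈ 0.27952*I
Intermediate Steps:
b(R, m) = R*(-5 + m) (b(R, m) = (R + 0)*(m - 5) = R*(-5 + m))
H(j, D) = 15 - 3*j (H(j, D) = -3*(-5 + j) = 15 - 3*j)
sqrt(-30293 - 16634)/(((H(-1, -10) + ((4 - 50) + 53))*31)) = sqrt(-30293 - 16634)/((((15 - 3*(-1)) + ((4 - 50) + 53))*31)) = sqrt(-46927)/((((15 + 3) + (-46 + 53))*31)) = (I*sqrt(46927))/(((18 + 7)*31)) = (I*sqrt(46927))/((25*31)) = (I*sqrt(46927))/775 = (I*sqrt(46927))*(1/775) = I*sqrt(46927)/775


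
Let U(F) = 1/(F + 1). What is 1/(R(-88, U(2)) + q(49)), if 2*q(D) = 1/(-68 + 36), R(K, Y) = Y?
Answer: 192/61 ≈ 3.1475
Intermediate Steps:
U(F) = 1/(1 + F)
q(D) = -1/64 (q(D) = 1/(2*(-68 + 36)) = (½)/(-32) = (½)*(-1/32) = -1/64)
1/(R(-88, U(2)) + q(49)) = 1/(1/(1 + 2) - 1/64) = 1/(1/3 - 1/64) = 1/(⅓ - 1/64) = 1/(61/192) = 192/61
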